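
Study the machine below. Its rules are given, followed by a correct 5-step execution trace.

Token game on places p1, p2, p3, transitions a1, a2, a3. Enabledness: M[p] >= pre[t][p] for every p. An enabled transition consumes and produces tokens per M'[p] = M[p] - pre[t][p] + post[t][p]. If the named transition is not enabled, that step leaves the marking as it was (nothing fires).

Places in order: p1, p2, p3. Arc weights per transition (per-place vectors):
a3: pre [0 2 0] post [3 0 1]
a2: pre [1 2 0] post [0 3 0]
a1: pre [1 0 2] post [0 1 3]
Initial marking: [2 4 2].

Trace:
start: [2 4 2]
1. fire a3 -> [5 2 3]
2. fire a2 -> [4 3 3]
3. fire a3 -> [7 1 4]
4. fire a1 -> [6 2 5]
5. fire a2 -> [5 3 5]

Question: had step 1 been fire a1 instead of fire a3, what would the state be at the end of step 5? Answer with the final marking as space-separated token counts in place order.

(re-executing from step 1 with the substitution; state before step 1: [2 4 2])
1. fire a1 -> [1 5 3]
2. fire a2 -> [0 6 3]
3. fire a3 -> [3 4 4]
4. fire a1 -> [2 5 5]
5. fire a2 -> [1 6 5]

1 6 5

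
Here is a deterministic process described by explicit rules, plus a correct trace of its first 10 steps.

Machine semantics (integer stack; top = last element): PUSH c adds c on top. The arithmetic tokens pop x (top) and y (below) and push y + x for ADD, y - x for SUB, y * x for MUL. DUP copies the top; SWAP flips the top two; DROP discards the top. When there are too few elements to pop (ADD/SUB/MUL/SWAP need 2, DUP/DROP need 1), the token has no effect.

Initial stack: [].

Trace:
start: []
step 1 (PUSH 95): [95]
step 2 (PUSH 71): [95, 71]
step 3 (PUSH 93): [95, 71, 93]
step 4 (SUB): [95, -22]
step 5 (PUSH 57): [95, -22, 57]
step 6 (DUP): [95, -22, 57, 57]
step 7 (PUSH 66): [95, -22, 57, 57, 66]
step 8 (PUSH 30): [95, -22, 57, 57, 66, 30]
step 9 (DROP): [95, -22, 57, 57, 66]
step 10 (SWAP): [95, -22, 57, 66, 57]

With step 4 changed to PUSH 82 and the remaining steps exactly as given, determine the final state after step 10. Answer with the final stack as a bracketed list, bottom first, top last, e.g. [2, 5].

(re-executing from step 4 with the substitution; state before step 4: [95, 71, 93])
step 4 (PUSH 82): [95, 71, 93, 82]
step 5 (PUSH 57): [95, 71, 93, 82, 57]
step 6 (DUP): [95, 71, 93, 82, 57, 57]
step 7 (PUSH 66): [95, 71, 93, 82, 57, 57, 66]
step 8 (PUSH 30): [95, 71, 93, 82, 57, 57, 66, 30]
step 9 (DROP): [95, 71, 93, 82, 57, 57, 66]
step 10 (SWAP): [95, 71, 93, 82, 57, 66, 57]

[95, 71, 93, 82, 57, 66, 57]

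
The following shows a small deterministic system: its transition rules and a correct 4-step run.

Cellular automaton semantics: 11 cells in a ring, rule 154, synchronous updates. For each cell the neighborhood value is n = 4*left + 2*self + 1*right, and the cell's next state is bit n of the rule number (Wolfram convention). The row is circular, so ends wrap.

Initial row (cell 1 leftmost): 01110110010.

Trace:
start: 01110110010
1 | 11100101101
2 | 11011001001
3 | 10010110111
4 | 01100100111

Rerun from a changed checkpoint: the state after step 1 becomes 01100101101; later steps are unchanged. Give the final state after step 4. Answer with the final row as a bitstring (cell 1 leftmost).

state after step 1 := 01100101101
2 | 01011001000
3 | 10010110100
4 | 01100100011

01100100011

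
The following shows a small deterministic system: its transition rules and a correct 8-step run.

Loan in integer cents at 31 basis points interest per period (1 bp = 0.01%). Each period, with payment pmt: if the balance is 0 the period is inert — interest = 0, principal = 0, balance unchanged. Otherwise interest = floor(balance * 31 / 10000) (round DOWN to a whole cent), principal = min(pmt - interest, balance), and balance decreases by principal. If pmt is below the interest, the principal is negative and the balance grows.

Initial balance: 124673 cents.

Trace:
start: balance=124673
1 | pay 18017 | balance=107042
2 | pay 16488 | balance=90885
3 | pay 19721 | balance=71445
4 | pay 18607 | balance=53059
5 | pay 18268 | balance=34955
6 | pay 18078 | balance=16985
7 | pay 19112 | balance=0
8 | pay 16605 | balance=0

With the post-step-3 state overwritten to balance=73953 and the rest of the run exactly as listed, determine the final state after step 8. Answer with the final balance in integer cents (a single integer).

0

state after step 3 := balance=73953
4 | pay 18607 | balance=55575
5 | pay 18268 | balance=37479
6 | pay 18078 | balance=19517
7 | pay 19112 | balance=465
8 | pay 16605 | balance=0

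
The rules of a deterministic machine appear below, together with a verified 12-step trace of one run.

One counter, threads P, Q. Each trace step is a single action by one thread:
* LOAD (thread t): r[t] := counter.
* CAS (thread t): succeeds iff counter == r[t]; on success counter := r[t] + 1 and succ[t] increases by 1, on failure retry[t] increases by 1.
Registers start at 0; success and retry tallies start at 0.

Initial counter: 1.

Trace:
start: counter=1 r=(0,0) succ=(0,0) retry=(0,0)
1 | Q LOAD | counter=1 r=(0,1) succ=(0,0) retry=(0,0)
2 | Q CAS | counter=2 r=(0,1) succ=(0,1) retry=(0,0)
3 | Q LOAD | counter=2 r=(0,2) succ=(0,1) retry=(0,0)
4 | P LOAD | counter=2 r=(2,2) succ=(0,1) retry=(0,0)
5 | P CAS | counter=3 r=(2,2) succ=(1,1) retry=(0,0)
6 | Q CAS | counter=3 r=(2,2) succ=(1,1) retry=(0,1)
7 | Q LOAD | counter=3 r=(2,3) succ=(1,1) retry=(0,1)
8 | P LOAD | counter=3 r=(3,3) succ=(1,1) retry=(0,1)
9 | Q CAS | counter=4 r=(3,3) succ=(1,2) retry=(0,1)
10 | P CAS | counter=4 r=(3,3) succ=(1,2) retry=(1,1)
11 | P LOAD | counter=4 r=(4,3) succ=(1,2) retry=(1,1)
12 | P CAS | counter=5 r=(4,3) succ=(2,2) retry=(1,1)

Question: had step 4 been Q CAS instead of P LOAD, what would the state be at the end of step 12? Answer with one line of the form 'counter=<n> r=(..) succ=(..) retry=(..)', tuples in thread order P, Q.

(re-executing from step 4 with the substitution; state before step 4: counter=2 r=(0,2) succ=(0,1) retry=(0,0))
4 | Q CAS | counter=3 r=(0,2) succ=(0,2) retry=(0,0)
5 | P CAS | counter=3 r=(0,2) succ=(0,2) retry=(1,0)
6 | Q CAS | counter=3 r=(0,2) succ=(0,2) retry=(1,1)
7 | Q LOAD | counter=3 r=(0,3) succ=(0,2) retry=(1,1)
8 | P LOAD | counter=3 r=(3,3) succ=(0,2) retry=(1,1)
9 | Q CAS | counter=4 r=(3,3) succ=(0,3) retry=(1,1)
10 | P CAS | counter=4 r=(3,3) succ=(0,3) retry=(2,1)
11 | P LOAD | counter=4 r=(4,3) succ=(0,3) retry=(2,1)
12 | P CAS | counter=5 r=(4,3) succ=(1,3) retry=(2,1)

counter=5 r=(4,3) succ=(1,3) retry=(2,1)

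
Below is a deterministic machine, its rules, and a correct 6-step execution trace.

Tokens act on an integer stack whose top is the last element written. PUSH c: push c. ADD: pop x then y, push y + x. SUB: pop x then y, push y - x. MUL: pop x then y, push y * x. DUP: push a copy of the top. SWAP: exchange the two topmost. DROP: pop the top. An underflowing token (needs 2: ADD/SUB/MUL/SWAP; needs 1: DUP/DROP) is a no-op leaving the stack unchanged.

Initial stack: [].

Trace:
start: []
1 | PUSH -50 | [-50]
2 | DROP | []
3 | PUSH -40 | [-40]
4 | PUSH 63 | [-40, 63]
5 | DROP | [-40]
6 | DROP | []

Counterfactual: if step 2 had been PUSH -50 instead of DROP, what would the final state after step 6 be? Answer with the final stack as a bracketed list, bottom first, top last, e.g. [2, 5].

[-50, -50]

(re-executing from step 2 with the substitution; state before step 2: [-50])
2 | PUSH -50 | [-50, -50]
3 | PUSH -40 | [-50, -50, -40]
4 | PUSH 63 | [-50, -50, -40, 63]
5 | DROP | [-50, -50, -40]
6 | DROP | [-50, -50]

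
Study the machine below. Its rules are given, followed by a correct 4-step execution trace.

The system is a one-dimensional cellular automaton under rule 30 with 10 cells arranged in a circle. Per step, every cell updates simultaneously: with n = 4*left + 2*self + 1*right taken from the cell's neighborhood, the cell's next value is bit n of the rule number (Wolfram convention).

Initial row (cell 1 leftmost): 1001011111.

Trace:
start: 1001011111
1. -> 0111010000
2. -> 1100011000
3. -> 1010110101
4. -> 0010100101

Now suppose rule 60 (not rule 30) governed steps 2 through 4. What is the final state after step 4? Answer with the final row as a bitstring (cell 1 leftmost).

0101110110

(re-executing steps 2..4 under rule 60; state before step 2: 0111010000)
2. -> 0100111000
3. -> 0110100100
4. -> 0101110110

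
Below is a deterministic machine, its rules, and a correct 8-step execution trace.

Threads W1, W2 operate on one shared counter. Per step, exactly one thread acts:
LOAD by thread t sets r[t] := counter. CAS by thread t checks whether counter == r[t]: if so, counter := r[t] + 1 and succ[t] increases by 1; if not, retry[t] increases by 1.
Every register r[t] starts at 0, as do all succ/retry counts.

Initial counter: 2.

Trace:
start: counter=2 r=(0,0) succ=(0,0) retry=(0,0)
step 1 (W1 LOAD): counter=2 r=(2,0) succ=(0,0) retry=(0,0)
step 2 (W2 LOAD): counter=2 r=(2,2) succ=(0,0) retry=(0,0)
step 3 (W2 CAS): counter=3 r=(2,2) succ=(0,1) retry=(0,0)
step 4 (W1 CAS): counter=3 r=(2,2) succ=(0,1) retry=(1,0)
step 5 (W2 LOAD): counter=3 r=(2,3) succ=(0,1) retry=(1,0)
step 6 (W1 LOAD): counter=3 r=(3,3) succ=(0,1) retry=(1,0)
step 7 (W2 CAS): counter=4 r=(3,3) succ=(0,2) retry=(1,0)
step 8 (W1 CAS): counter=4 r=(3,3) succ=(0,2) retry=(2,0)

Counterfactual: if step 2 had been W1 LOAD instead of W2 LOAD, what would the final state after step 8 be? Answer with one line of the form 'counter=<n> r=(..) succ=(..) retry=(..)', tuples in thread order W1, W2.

(re-executing from step 2 with the substitution; state before step 2: counter=2 r=(2,0) succ=(0,0) retry=(0,0))
step 2 (W1 LOAD): counter=2 r=(2,0) succ=(0,0) retry=(0,0)
step 3 (W2 CAS): counter=2 r=(2,0) succ=(0,0) retry=(0,1)
step 4 (W1 CAS): counter=3 r=(2,0) succ=(1,0) retry=(0,1)
step 5 (W2 LOAD): counter=3 r=(2,3) succ=(1,0) retry=(0,1)
step 6 (W1 LOAD): counter=3 r=(3,3) succ=(1,0) retry=(0,1)
step 7 (W2 CAS): counter=4 r=(3,3) succ=(1,1) retry=(0,1)
step 8 (W1 CAS): counter=4 r=(3,3) succ=(1,1) retry=(1,1)

counter=4 r=(3,3) succ=(1,1) retry=(1,1)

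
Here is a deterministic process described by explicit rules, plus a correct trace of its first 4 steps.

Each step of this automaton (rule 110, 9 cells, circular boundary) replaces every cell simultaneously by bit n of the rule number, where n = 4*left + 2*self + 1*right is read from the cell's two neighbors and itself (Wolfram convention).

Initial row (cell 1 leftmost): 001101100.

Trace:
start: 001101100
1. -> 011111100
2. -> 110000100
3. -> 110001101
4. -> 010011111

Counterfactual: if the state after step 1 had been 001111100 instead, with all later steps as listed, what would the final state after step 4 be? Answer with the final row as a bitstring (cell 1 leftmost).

101011101

state after step 1 := 001111100
2. -> 011000100
3. -> 111001100
4. -> 101011101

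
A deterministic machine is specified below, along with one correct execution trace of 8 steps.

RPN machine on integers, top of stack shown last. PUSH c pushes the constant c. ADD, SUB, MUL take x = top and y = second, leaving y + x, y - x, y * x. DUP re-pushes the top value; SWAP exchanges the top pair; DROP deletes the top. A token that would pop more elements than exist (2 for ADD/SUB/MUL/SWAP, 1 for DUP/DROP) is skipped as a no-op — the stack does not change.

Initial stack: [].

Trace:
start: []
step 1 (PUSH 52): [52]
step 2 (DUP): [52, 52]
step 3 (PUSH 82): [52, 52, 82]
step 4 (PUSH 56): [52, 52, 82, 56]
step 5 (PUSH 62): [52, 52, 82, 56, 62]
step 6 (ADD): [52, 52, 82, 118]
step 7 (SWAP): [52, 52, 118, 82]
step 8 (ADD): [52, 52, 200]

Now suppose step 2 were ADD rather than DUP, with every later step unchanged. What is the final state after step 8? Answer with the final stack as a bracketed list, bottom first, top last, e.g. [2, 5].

(re-executing from step 2 with the substitution; state before step 2: [52])
step 2 (ADD): [52]
step 3 (PUSH 82): [52, 82]
step 4 (PUSH 56): [52, 82, 56]
step 5 (PUSH 62): [52, 82, 56, 62]
step 6 (ADD): [52, 82, 118]
step 7 (SWAP): [52, 118, 82]
step 8 (ADD): [52, 200]

[52, 200]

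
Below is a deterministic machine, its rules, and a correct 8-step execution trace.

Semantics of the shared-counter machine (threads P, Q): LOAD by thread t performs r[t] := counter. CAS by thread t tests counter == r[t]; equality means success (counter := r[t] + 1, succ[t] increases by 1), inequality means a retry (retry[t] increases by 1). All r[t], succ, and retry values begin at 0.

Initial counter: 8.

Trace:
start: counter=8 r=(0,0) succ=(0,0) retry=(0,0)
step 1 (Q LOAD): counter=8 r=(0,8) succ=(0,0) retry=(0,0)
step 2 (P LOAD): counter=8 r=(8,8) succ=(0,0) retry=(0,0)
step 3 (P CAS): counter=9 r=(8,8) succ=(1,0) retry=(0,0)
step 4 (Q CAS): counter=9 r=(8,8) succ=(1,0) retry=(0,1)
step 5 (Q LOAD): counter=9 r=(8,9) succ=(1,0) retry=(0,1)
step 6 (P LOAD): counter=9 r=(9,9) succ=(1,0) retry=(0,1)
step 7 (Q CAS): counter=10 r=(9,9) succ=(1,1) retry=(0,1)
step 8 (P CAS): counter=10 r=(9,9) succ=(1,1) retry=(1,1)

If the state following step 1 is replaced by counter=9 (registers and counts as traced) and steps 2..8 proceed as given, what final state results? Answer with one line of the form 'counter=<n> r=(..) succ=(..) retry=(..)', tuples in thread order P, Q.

state after step 1 := counter=9 r=(0,8) succ=(0,0) retry=(0,0)
step 2 (P LOAD): counter=9 r=(9,8) succ=(0,0) retry=(0,0)
step 3 (P CAS): counter=10 r=(9,8) succ=(1,0) retry=(0,0)
step 4 (Q CAS): counter=10 r=(9,8) succ=(1,0) retry=(0,1)
step 5 (Q LOAD): counter=10 r=(9,10) succ=(1,0) retry=(0,1)
step 6 (P LOAD): counter=10 r=(10,10) succ=(1,0) retry=(0,1)
step 7 (Q CAS): counter=11 r=(10,10) succ=(1,1) retry=(0,1)
step 8 (P CAS): counter=11 r=(10,10) succ=(1,1) retry=(1,1)

counter=11 r=(10,10) succ=(1,1) retry=(1,1)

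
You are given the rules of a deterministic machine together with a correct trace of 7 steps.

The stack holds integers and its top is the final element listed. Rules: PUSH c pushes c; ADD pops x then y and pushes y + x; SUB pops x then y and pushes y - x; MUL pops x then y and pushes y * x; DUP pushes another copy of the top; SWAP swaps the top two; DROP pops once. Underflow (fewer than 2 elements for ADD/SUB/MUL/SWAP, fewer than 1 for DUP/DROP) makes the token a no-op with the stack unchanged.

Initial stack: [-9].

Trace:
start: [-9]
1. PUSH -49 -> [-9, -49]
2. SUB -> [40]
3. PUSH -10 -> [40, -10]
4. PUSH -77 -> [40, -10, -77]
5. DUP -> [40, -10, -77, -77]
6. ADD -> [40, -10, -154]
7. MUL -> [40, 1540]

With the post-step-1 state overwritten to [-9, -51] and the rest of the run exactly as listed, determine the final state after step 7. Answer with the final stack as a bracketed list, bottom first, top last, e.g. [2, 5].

[42, 1540]

state after step 1 := [-9, -51]
2. SUB -> [42]
3. PUSH -10 -> [42, -10]
4. PUSH -77 -> [42, -10, -77]
5. DUP -> [42, -10, -77, -77]
6. ADD -> [42, -10, -154]
7. MUL -> [42, 1540]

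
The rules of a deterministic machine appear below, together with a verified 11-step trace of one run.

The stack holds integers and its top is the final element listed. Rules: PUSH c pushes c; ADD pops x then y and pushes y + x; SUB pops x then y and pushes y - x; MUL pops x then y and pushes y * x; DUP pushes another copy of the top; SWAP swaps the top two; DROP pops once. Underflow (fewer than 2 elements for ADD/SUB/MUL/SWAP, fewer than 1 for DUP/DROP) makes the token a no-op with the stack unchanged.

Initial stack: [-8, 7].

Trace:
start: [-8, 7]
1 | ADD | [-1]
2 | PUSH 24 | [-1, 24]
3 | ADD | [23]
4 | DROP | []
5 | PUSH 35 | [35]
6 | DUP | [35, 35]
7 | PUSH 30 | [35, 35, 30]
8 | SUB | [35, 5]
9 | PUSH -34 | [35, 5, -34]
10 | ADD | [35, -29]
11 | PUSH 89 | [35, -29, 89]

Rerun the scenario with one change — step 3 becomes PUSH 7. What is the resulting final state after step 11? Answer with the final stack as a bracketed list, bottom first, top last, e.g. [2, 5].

[-1, 24, 35, -29, 89]

(re-executing from step 3 with the substitution; state before step 3: [-1, 24])
3 | PUSH 7 | [-1, 24, 7]
4 | DROP | [-1, 24]
5 | PUSH 35 | [-1, 24, 35]
6 | DUP | [-1, 24, 35, 35]
7 | PUSH 30 | [-1, 24, 35, 35, 30]
8 | SUB | [-1, 24, 35, 5]
9 | PUSH -34 | [-1, 24, 35, 5, -34]
10 | ADD | [-1, 24, 35, -29]
11 | PUSH 89 | [-1, 24, 35, -29, 89]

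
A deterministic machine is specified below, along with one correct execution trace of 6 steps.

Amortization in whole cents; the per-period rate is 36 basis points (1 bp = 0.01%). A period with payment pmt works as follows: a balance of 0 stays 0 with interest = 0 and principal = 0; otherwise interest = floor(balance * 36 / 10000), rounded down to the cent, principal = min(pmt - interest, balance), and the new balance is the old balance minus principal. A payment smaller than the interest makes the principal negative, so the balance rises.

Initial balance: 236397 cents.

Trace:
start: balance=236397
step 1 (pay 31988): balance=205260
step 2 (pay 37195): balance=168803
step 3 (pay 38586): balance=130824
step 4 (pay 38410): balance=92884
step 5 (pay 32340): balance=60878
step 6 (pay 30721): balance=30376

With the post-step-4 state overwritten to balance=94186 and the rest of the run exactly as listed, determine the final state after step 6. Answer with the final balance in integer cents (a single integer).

31687

state after step 4 := balance=94186
step 5 (pay 32340): balance=62185
step 6 (pay 30721): balance=31687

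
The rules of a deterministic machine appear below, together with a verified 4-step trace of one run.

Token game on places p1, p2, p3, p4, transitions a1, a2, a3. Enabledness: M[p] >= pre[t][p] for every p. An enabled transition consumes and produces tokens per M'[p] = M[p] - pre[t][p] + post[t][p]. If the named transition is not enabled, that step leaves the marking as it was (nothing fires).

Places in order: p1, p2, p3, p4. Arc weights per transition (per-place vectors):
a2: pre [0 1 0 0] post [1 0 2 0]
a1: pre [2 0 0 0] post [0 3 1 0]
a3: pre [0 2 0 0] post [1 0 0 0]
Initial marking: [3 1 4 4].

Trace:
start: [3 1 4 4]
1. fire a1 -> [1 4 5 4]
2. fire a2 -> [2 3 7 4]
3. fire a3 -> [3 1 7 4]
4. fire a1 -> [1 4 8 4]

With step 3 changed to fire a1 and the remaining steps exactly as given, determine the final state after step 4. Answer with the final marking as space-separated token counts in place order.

(re-executing from step 3 with the substitution; state before step 3: [2 3 7 4])
3. fire a1 -> [0 6 8 4]
4. fire a1 -> [0 6 8 4]

0 6 8 4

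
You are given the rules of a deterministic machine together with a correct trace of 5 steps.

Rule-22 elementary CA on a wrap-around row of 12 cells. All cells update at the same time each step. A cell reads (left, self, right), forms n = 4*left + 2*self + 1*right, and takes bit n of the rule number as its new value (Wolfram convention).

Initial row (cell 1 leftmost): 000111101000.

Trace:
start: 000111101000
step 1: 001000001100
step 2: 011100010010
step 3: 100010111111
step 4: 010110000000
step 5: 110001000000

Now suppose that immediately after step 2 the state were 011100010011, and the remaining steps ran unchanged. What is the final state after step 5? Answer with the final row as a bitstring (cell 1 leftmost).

state after step 2 := 011100010011
step 3: 000010111100
step 4: 000110000010
step 5: 001001000111

001001000111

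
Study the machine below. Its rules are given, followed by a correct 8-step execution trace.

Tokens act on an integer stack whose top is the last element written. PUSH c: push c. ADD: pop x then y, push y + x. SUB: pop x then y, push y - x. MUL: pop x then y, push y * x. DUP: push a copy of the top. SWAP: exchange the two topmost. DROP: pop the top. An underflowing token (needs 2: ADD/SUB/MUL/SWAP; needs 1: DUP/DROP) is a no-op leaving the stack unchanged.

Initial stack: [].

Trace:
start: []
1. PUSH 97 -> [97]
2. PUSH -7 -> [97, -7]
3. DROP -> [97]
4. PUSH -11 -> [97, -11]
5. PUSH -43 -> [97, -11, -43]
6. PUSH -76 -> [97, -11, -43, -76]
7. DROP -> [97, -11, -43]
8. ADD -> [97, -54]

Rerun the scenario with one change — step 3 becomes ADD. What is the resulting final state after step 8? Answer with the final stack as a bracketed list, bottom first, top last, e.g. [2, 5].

[90, -54]

(re-executing from step 3 with the substitution; state before step 3: [97, -7])
3. ADD -> [90]
4. PUSH -11 -> [90, -11]
5. PUSH -43 -> [90, -11, -43]
6. PUSH -76 -> [90, -11, -43, -76]
7. DROP -> [90, -11, -43]
8. ADD -> [90, -54]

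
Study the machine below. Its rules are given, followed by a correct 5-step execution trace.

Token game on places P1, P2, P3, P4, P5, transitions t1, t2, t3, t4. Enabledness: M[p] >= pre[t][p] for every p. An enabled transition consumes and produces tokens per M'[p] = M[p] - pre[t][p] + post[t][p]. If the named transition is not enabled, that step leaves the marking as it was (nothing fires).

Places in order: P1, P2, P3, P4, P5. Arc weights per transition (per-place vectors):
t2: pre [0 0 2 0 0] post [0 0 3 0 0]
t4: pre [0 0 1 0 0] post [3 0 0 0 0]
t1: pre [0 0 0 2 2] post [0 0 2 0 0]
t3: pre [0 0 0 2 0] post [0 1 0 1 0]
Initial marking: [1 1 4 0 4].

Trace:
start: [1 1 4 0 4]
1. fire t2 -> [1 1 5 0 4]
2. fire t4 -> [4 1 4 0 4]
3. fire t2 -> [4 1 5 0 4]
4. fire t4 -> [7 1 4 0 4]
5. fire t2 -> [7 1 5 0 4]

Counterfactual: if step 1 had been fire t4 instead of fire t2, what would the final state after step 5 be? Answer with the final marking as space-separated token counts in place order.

(re-executing from step 1 with the substitution; state before step 1: [1 1 4 0 4])
1. fire t4 -> [4 1 3 0 4]
2. fire t4 -> [7 1 2 0 4]
3. fire t2 -> [7 1 3 0 4]
4. fire t4 -> [10 1 2 0 4]
5. fire t2 -> [10 1 3 0 4]

10 1 3 0 4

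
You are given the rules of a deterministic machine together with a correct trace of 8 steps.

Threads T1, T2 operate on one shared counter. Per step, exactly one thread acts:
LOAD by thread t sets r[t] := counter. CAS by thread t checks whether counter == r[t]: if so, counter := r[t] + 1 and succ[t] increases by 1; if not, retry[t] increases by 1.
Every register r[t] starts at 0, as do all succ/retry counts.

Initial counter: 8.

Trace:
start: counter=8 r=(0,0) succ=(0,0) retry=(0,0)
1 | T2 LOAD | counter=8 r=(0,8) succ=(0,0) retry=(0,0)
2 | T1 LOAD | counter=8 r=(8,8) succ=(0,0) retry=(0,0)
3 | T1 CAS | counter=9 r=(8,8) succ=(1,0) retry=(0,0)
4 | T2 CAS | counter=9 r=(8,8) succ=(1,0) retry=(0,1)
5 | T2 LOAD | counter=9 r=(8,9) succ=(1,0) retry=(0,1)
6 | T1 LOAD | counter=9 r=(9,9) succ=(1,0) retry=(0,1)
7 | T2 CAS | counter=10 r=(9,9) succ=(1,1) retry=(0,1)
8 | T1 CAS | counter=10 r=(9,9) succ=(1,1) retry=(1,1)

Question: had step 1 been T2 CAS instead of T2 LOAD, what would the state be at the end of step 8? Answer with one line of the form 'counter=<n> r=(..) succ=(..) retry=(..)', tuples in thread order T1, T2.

counter=10 r=(9,9) succ=(1,1) retry=(1,2)

(re-executing from step 1 with the substitution; state before step 1: counter=8 r=(0,0) succ=(0,0) retry=(0,0))
1 | T2 CAS | counter=8 r=(0,0) succ=(0,0) retry=(0,1)
2 | T1 LOAD | counter=8 r=(8,0) succ=(0,0) retry=(0,1)
3 | T1 CAS | counter=9 r=(8,0) succ=(1,0) retry=(0,1)
4 | T2 CAS | counter=9 r=(8,0) succ=(1,0) retry=(0,2)
5 | T2 LOAD | counter=9 r=(8,9) succ=(1,0) retry=(0,2)
6 | T1 LOAD | counter=9 r=(9,9) succ=(1,0) retry=(0,2)
7 | T2 CAS | counter=10 r=(9,9) succ=(1,1) retry=(0,2)
8 | T1 CAS | counter=10 r=(9,9) succ=(1,1) retry=(1,2)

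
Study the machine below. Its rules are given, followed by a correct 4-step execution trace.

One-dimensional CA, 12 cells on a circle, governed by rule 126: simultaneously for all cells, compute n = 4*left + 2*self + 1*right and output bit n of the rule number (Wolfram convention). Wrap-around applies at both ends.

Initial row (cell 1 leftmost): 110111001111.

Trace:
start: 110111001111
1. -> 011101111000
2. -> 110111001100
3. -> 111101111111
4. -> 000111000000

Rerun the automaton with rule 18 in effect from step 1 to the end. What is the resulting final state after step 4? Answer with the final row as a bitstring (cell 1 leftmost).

000100000010

(re-executing steps 1..4 under rule 18; state before step 1: 110111001111)
1. -> 000000110000
2. -> 000001001000
3. -> 000010110100
4. -> 000100000010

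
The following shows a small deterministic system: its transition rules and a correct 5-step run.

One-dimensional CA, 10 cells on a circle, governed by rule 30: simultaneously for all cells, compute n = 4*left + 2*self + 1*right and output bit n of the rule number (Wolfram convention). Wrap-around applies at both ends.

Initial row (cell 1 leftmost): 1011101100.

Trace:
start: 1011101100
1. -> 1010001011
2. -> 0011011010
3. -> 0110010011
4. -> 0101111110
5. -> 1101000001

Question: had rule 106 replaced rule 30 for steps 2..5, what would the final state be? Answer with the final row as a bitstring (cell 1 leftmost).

1010111000

(re-executing steps 2..5 under rule 106; state before step 2: 1010001011)
2. -> 1100010110
3. -> 1100101111
4. -> 0101011000
5. -> 1010111000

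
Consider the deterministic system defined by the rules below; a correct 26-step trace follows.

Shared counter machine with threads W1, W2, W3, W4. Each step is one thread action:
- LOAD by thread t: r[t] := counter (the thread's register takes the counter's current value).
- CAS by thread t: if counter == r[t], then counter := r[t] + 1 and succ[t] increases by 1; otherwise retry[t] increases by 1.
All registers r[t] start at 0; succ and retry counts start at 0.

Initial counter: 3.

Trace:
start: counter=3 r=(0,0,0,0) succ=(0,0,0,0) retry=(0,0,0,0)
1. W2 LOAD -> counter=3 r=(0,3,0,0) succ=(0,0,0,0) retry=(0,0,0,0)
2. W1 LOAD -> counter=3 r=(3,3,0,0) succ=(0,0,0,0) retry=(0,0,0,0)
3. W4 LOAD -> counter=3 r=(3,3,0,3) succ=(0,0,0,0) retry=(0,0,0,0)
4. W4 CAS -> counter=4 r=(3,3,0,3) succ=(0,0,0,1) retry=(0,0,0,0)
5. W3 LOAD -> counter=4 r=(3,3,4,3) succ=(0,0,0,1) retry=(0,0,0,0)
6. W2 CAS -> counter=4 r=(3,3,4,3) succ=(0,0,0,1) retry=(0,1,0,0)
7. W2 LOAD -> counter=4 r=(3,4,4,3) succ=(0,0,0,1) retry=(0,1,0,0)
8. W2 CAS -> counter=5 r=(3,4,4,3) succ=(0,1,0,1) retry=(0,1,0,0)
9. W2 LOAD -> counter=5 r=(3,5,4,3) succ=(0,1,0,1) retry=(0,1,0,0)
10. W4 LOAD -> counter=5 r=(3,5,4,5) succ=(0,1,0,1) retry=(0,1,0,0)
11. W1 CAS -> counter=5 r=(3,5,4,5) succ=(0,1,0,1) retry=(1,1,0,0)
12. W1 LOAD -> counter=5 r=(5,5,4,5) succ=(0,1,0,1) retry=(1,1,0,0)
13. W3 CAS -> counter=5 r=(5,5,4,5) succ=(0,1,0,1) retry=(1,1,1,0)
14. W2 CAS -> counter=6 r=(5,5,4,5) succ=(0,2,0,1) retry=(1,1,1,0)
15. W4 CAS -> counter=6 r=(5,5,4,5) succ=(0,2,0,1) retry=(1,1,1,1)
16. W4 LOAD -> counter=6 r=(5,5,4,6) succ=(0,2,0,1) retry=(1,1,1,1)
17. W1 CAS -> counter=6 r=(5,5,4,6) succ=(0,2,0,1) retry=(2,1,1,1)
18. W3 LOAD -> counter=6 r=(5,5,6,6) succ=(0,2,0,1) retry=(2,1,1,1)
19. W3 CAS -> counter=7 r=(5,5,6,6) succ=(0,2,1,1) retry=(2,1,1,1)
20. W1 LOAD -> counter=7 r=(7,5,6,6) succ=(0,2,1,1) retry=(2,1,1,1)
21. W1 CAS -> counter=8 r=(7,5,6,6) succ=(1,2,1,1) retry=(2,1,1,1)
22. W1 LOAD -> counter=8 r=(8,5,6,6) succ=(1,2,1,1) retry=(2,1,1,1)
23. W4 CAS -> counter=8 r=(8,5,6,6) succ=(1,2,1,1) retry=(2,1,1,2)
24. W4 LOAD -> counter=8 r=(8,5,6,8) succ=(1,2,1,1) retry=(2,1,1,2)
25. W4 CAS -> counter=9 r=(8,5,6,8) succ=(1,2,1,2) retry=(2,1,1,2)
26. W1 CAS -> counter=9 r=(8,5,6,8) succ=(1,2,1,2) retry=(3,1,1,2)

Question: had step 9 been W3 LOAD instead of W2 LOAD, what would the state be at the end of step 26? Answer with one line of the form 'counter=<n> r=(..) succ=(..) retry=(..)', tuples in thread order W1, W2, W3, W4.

counter=9 r=(8,4,6,8) succ=(1,1,2,2) retry=(3,2,0,2)

(re-executing from step 9 with the substitution; state before step 9: counter=5 r=(3,4,4,3) succ=(0,1,0,1) retry=(0,1,0,0))
9. W3 LOAD -> counter=5 r=(3,4,5,3) succ=(0,1,0,1) retry=(0,1,0,0)
10. W4 LOAD -> counter=5 r=(3,4,5,5) succ=(0,1,0,1) retry=(0,1,0,0)
11. W1 CAS -> counter=5 r=(3,4,5,5) succ=(0,1,0,1) retry=(1,1,0,0)
12. W1 LOAD -> counter=5 r=(5,4,5,5) succ=(0,1,0,1) retry=(1,1,0,0)
13. W3 CAS -> counter=6 r=(5,4,5,5) succ=(0,1,1,1) retry=(1,1,0,0)
14. W2 CAS -> counter=6 r=(5,4,5,5) succ=(0,1,1,1) retry=(1,2,0,0)
15. W4 CAS -> counter=6 r=(5,4,5,5) succ=(0,1,1,1) retry=(1,2,0,1)
16. W4 LOAD -> counter=6 r=(5,4,5,6) succ=(0,1,1,1) retry=(1,2,0,1)
17. W1 CAS -> counter=6 r=(5,4,5,6) succ=(0,1,1,1) retry=(2,2,0,1)
18. W3 LOAD -> counter=6 r=(5,4,6,6) succ=(0,1,1,1) retry=(2,2,0,1)
19. W3 CAS -> counter=7 r=(5,4,6,6) succ=(0,1,2,1) retry=(2,2,0,1)
20. W1 LOAD -> counter=7 r=(7,4,6,6) succ=(0,1,2,1) retry=(2,2,0,1)
21. W1 CAS -> counter=8 r=(7,4,6,6) succ=(1,1,2,1) retry=(2,2,0,1)
22. W1 LOAD -> counter=8 r=(8,4,6,6) succ=(1,1,2,1) retry=(2,2,0,1)
23. W4 CAS -> counter=8 r=(8,4,6,6) succ=(1,1,2,1) retry=(2,2,0,2)
24. W4 LOAD -> counter=8 r=(8,4,6,8) succ=(1,1,2,1) retry=(2,2,0,2)
25. W4 CAS -> counter=9 r=(8,4,6,8) succ=(1,1,2,2) retry=(2,2,0,2)
26. W1 CAS -> counter=9 r=(8,4,6,8) succ=(1,1,2,2) retry=(3,2,0,2)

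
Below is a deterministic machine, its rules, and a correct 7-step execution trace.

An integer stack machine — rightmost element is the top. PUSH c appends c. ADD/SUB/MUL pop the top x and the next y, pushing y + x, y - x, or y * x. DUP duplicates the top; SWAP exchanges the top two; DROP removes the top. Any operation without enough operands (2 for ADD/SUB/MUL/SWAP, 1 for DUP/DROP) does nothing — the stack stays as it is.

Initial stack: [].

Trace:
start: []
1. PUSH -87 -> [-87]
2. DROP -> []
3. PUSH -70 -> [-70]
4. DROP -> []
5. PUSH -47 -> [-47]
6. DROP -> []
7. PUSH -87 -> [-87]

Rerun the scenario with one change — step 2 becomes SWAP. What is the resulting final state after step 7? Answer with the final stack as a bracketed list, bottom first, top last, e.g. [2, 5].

[-87, -87]

(re-executing from step 2 with the substitution; state before step 2: [-87])
2. SWAP -> [-87]
3. PUSH -70 -> [-87, -70]
4. DROP -> [-87]
5. PUSH -47 -> [-87, -47]
6. DROP -> [-87]
7. PUSH -87 -> [-87, -87]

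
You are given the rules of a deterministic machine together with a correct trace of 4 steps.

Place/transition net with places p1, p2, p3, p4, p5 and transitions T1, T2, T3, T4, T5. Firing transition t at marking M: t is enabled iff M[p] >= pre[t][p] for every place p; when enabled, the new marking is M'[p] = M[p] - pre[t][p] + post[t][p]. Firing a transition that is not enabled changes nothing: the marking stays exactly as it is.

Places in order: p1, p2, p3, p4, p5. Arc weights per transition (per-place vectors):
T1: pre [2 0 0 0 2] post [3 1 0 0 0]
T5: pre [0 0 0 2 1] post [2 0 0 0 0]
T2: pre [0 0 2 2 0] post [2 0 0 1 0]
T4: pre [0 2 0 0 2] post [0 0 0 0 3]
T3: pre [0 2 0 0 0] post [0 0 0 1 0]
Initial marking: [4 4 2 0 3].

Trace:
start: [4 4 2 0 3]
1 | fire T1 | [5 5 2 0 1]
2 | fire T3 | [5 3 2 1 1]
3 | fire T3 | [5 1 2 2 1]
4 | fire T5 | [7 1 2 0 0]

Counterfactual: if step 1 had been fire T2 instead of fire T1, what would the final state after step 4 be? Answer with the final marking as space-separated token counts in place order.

6 0 2 0 2

(re-executing from step 1 with the substitution; state before step 1: [4 4 2 0 3])
1 | fire T2 | [4 4 2 0 3]
2 | fire T3 | [4 2 2 1 3]
3 | fire T3 | [4 0 2 2 3]
4 | fire T5 | [6 0 2 0 2]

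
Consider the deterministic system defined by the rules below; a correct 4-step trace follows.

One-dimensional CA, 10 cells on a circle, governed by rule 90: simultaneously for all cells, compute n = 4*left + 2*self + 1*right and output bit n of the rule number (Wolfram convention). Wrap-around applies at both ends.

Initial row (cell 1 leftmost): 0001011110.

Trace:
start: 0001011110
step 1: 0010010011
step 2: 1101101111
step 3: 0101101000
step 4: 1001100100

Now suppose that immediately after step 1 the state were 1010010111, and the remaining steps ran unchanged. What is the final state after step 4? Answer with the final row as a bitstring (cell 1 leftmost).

0100001011

state after step 1 := 1010010111
step 2: 1001100100
step 3: 0111111011
step 4: 0100001011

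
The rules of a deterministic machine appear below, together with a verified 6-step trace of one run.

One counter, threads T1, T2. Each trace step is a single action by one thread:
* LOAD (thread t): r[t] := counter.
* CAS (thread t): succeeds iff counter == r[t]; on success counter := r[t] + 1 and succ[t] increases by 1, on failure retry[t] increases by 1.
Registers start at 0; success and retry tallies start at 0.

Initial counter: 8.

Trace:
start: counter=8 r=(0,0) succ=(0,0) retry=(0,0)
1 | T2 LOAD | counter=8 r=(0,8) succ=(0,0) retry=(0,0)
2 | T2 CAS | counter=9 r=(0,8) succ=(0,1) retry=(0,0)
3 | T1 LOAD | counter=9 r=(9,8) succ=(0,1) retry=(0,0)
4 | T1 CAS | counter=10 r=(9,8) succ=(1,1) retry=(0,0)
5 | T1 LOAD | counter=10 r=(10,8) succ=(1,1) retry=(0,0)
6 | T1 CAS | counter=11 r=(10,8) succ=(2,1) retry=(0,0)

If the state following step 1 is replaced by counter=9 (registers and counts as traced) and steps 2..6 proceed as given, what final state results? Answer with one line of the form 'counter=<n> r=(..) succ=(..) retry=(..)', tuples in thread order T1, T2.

counter=11 r=(10,8) succ=(2,0) retry=(0,1)

state after step 1 := counter=9 r=(0,8) succ=(0,0) retry=(0,0)
2 | T2 CAS | counter=9 r=(0,8) succ=(0,0) retry=(0,1)
3 | T1 LOAD | counter=9 r=(9,8) succ=(0,0) retry=(0,1)
4 | T1 CAS | counter=10 r=(9,8) succ=(1,0) retry=(0,1)
5 | T1 LOAD | counter=10 r=(10,8) succ=(1,0) retry=(0,1)
6 | T1 CAS | counter=11 r=(10,8) succ=(2,0) retry=(0,1)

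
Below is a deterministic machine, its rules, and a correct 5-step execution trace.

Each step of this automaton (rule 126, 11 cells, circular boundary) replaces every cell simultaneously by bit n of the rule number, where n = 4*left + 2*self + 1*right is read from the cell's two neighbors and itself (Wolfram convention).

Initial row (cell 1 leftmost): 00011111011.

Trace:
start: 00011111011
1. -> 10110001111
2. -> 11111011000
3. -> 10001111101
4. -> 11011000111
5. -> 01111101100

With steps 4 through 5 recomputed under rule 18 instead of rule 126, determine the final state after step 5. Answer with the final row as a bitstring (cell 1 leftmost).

(re-executing steps 4..5 under rule 18; state before step 4: 10001111101)
4. -> 01010000000
5. -> 10001000000

10001000000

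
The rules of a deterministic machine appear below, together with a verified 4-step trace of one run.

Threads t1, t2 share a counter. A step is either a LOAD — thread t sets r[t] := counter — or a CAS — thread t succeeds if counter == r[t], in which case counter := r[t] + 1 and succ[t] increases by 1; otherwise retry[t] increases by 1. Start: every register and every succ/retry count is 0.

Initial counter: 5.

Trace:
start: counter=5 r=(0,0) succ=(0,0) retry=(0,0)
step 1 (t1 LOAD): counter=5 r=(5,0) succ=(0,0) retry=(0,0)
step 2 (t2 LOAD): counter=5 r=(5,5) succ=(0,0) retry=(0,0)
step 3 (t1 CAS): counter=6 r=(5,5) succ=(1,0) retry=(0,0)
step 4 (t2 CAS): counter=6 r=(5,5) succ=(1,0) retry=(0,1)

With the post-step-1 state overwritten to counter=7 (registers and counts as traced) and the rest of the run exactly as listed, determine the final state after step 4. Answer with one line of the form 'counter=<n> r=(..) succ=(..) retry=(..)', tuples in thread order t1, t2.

state after step 1 := counter=7 r=(5,0) succ=(0,0) retry=(0,0)
step 2 (t2 LOAD): counter=7 r=(5,7) succ=(0,0) retry=(0,0)
step 3 (t1 CAS): counter=7 r=(5,7) succ=(0,0) retry=(1,0)
step 4 (t2 CAS): counter=8 r=(5,7) succ=(0,1) retry=(1,0)

counter=8 r=(5,7) succ=(0,1) retry=(1,0)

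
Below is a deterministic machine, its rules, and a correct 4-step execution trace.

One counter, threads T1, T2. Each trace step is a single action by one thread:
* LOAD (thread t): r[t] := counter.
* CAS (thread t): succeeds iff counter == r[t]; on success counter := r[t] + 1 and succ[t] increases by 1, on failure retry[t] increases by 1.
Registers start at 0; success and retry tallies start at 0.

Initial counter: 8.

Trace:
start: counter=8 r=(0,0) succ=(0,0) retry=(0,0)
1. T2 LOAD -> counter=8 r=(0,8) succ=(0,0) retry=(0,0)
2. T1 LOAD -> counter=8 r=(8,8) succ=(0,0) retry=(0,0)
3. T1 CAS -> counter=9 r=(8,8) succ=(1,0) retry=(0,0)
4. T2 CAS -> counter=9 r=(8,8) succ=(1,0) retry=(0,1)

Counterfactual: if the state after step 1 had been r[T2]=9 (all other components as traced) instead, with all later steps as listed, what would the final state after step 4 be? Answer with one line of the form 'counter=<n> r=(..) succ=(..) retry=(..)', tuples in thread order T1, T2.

state after step 1 := counter=8 r=(0,9) succ=(0,0) retry=(0,0)
2. T1 LOAD -> counter=8 r=(8,9) succ=(0,0) retry=(0,0)
3. T1 CAS -> counter=9 r=(8,9) succ=(1,0) retry=(0,0)
4. T2 CAS -> counter=10 r=(8,9) succ=(1,1) retry=(0,0)

counter=10 r=(8,9) succ=(1,1) retry=(0,0)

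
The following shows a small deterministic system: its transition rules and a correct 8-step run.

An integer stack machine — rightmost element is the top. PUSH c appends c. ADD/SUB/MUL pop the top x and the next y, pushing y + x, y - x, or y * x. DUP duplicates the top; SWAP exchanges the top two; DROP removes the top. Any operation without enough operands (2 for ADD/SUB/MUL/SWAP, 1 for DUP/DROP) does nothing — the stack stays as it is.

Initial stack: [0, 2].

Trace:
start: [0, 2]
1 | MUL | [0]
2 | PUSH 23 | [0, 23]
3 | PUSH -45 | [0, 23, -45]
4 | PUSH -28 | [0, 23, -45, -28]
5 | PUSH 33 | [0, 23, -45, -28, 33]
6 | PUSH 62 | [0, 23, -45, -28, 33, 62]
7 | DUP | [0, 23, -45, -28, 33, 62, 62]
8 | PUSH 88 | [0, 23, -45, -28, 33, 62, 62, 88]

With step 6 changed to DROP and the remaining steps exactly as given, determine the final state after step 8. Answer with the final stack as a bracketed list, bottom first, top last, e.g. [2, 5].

(re-executing from step 6 with the substitution; state before step 6: [0, 23, -45, -28, 33])
6 | DROP | [0, 23, -45, -28]
7 | DUP | [0, 23, -45, -28, -28]
8 | PUSH 88 | [0, 23, -45, -28, -28, 88]

[0, 23, -45, -28, -28, 88]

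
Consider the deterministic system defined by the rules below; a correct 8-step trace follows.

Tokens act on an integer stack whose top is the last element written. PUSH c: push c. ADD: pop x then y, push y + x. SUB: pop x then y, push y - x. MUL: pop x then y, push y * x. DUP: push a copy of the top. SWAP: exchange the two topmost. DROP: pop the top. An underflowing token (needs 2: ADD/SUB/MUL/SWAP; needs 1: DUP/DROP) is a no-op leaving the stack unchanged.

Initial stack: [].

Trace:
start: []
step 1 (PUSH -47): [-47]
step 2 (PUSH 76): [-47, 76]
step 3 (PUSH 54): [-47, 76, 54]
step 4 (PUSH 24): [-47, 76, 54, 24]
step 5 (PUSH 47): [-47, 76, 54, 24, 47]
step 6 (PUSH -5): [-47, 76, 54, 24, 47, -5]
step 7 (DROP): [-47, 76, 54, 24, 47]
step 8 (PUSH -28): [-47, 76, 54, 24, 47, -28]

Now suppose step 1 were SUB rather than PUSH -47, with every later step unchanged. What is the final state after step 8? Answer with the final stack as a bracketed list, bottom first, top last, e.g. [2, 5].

[76, 54, 24, 47, -28]

(re-executing from step 1 with the substitution; state before step 1: [])
step 1 (SUB): []
step 2 (PUSH 76): [76]
step 3 (PUSH 54): [76, 54]
step 4 (PUSH 24): [76, 54, 24]
step 5 (PUSH 47): [76, 54, 24, 47]
step 6 (PUSH -5): [76, 54, 24, 47, -5]
step 7 (DROP): [76, 54, 24, 47]
step 8 (PUSH -28): [76, 54, 24, 47, -28]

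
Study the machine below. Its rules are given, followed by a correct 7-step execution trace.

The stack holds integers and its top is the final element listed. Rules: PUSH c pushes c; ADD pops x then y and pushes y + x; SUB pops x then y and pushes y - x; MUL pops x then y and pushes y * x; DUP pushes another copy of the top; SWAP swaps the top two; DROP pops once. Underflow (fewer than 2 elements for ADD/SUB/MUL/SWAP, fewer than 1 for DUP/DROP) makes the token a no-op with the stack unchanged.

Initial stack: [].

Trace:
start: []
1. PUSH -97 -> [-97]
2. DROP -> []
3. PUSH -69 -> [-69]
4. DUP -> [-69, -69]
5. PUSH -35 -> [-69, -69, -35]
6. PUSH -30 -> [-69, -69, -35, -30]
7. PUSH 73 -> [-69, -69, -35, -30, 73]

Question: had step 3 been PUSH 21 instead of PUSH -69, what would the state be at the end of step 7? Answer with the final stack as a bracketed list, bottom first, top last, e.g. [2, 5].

(re-executing from step 3 with the substitution; state before step 3: [])
3. PUSH 21 -> [21]
4. DUP -> [21, 21]
5. PUSH -35 -> [21, 21, -35]
6. PUSH -30 -> [21, 21, -35, -30]
7. PUSH 73 -> [21, 21, -35, -30, 73]

[21, 21, -35, -30, 73]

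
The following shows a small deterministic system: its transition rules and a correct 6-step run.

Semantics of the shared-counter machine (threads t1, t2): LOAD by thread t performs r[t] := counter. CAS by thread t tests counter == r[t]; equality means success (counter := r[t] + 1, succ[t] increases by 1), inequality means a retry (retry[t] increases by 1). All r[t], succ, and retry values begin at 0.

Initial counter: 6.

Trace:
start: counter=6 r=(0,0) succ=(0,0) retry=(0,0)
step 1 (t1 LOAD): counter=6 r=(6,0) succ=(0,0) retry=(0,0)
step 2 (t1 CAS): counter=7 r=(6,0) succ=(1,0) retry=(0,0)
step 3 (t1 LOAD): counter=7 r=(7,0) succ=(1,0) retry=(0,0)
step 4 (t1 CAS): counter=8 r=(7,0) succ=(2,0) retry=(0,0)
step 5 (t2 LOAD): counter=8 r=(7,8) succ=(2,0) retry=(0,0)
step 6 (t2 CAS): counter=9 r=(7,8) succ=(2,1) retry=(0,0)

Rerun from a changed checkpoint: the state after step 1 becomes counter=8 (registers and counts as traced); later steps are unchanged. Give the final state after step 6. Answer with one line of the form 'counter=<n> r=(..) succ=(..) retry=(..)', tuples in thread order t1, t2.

state after step 1 := counter=8 r=(6,0) succ=(0,0) retry=(0,0)
step 2 (t1 CAS): counter=8 r=(6,0) succ=(0,0) retry=(1,0)
step 3 (t1 LOAD): counter=8 r=(8,0) succ=(0,0) retry=(1,0)
step 4 (t1 CAS): counter=9 r=(8,0) succ=(1,0) retry=(1,0)
step 5 (t2 LOAD): counter=9 r=(8,9) succ=(1,0) retry=(1,0)
step 6 (t2 CAS): counter=10 r=(8,9) succ=(1,1) retry=(1,0)

counter=10 r=(8,9) succ=(1,1) retry=(1,0)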